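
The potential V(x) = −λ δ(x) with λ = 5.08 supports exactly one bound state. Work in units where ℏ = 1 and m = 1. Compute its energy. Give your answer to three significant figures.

E = -12.9

The bound state is ψ(x) = √κ e^{−κ|x|}. The derivative jump ψ'(0⁺) − ψ'(0⁻) = −(2mλ/ℏ²)ψ(0) fixes κ = mλ/ℏ² = 5.080.
Then E = −ℏ²κ²/(2m) = −mλ²/(2ℏ²) = -12.90.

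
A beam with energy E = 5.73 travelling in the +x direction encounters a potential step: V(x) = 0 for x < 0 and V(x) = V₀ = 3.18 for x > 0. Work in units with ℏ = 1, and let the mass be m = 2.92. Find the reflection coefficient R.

The wavenumbers are k₁ = √(2mE)/ℏ = 5.785 on the left and k₂ = √(2m(E − V₀))/ℏ = 3.859 on the right.
Continuity of ψ and ψ′ at the step yields the reflection amplitude r = (k₁ − k₂)/(k₁ + k₂) = 0.1997; thus R = |r|² = 0.03987, T = 0.9601.

R = 0.0399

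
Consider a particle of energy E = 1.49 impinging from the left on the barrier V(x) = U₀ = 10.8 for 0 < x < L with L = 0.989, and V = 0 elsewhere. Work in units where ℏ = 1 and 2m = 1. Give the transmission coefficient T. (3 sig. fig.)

E < U₀: inside the barrier ψ ∝ e^{±κx} with κ = √(2m(U₀ − E))/ℏ = 3.051.
κL = 3.018, sinh(κL) = 10.20.
The exact tunnelling result is T⁻¹ = 1 + U₀² sinh²(κL) / [4E(U₀ − E)] = 219.6, so T = 0.00455.

T = 0.00455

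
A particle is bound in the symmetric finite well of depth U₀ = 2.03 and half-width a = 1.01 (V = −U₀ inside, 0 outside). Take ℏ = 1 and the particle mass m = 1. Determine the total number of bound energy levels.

N = 2

The dimensionless depth is z₀ = a√(2mU₀)/ℏ = 1.01 × √(4.060) = 2.035.
A new bound state (alternating even/odd) appears each time z₀ passes a multiple of π/2, so N = ⌊2z₀/π⌋ + 1 = ⌊1.296⌋ + 1 = 2.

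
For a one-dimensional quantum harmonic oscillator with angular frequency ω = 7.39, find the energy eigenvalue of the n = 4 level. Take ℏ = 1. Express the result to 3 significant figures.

E = 33.3

Using E_n = (n + ½)ℏω: E_4 = 4.5 × 7.39 = 33.26.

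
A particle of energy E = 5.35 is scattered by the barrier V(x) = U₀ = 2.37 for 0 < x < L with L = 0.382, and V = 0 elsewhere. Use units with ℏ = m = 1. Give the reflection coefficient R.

E > U₀: inside the barrier k₂ = √(2m(E − U₀))/ℏ = 2.441, k₂L = 0.9326.
Matching at both interfaces gives T⁻¹ = 1 + U₀² sin²(k₂L) / [4E(E − U₀)] = 1.057, hence T = 0.946.
R = 1 − T = 0.0538.

R = 0.0538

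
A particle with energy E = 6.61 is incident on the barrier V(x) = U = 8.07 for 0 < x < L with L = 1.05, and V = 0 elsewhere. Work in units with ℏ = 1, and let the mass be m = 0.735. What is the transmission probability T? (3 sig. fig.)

T = 0.107

E < U: inside the barrier ψ ∝ e^{±κx} with κ = √(2m(U − E))/ℏ = 1.465.
κL = 1.538, sinh(κL) = 2.221.
The exact tunnelling result is T⁻¹ = 1 + U² sinh²(κL) / [4E(U − E)] = 9.321, so T = 0.107.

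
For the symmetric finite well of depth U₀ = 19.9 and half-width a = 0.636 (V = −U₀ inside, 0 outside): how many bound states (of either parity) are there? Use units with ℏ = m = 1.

The dimensionless depth is z₀ = a√(2mU₀)/ℏ = 0.636 × √(39.80) = 4.012.
A new bound state (alternating even/odd) appears each time z₀ passes a multiple of π/2, so N = ⌊2z₀/π⌋ + 1 = ⌊2.554⌋ + 1 = 3.

N = 3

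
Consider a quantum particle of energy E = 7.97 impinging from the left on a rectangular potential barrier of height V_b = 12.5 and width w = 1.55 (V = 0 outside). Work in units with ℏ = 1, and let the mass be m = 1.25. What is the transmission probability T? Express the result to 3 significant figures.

T = 0.000109

Since E < V_b the interior solution is evanescent with decay constant κ = √(2m(V_b − E))/ℏ = 3.365.
κw = 5.216, sinh(κw) = 92.11.
The exact tunnelling result is T⁻¹ = 1 + V_b² sinh²(κw) / [4E(V_b − E)] = 9180, so T = 0.000109.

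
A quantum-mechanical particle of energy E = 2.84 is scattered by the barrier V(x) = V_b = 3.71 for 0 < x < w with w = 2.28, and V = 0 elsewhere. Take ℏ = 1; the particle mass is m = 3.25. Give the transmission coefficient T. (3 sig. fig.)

T = 0.0000561

E < V_b: inside the barrier ψ ∝ e^{±κx} with κ = √(2m(V_b − E))/ℏ = 2.378.
κw = 5.422, sinh(κw) = 113.2.
The exact tunnelling result is T⁻¹ = 1 + V_b² sinh²(κw) / [4E(V_b − E)] = 17830, so T = 0.0000561.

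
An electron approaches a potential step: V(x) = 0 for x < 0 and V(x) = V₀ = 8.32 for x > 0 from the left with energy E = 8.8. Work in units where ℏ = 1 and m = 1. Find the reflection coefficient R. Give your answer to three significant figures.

R = 0.386

The wavenumbers are k₁ = √(2mE)/ℏ = 4.195 on the left and k₂ = √(2m(E − V₀))/ℏ = 0.9798 on the right.
Matching ψ and ψ′ at x = 0 gives r = (k₁ − k₂)/(k₁ + k₂), so R = r² = 0.3861 and T = 1 − R = 0.6139.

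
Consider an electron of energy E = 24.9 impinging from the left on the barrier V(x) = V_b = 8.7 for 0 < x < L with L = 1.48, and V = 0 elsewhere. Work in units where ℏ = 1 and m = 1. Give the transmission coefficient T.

Above the barrier the interior wavenumber is k₂ = √(2m(E − V_b))/ℏ = 5.692, giving phase k₂L = 8.424.
T = [1 + V_b² sin²(k₂L) / (4E(E − V_b))]⁻¹ = 1/1.033 = 0.968.

T = 0.968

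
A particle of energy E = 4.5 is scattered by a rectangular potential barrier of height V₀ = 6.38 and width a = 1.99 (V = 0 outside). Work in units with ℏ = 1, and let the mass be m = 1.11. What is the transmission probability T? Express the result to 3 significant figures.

Since E < V₀ the interior solution is evanescent with decay constant κ = √(2m(V₀ − E))/ℏ = 2.043.
κa = 4.065, sinh(κa) = 29.14.
Matching ψ, ψ′ at both faces gives T = [1 + V₀² sinh²(κa) / (4E(V₀ − E))]⁻¹ = 1/1022 = 0.000978.

T = 0.000978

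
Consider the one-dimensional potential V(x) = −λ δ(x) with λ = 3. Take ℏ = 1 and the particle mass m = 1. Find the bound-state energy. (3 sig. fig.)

E = -4.50

The bound state is ψ(x) = √κ e^{−κ|x|}. The derivative jump ψ'(0⁺) − ψ'(0⁻) = −(2mλ/ℏ²)ψ(0) fixes κ = mλ/ℏ² = 3.000.
Then E = −ℏ²κ²/(2m) = −mλ²/(2ℏ²) = -4.500.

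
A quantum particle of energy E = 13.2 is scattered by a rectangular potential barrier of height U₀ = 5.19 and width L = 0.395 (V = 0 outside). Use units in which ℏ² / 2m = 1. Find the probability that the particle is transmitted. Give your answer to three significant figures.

E > U₀: inside the barrier k₂ = √(2m(E − U₀))/ℏ = 2.830, k₂L = 1.118.
Matching at both interfaces gives T⁻¹ = 1 + U₀² sin²(k₂L) / [4E(E − U₀)] = 1.051, hence T = 0.951.

T = 0.951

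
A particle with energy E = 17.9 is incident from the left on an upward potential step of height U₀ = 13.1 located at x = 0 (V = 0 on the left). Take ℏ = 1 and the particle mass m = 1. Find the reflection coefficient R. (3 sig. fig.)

On each side the TISE gives plane waves with k = √(2m(E − V))/ℏ: k₁ = √(2·1·17.9) = 5.983, k₂ = √(2·1·4.8) = 3.098.
Continuity of ψ and ψ′ at the step yields the reflection amplitude r = (k₁ − k₂)/(k₁ + k₂) = 0.3177; thus R = |r|² = 0.1009, T = 0.8991.

R = 0.101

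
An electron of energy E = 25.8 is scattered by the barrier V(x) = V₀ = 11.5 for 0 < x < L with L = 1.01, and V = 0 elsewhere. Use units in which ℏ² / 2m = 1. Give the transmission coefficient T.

T = 0.966

Above the barrier the interior wavenumber is k₂ = √(2m(E − V₀))/ℏ = 3.782, giving phase k₂L = 3.819.
Matching at both interfaces gives T⁻¹ = 1 + V₀² sin²(k₂L) / [4E(E − V₀)] = 1.035, hence T = 0.966.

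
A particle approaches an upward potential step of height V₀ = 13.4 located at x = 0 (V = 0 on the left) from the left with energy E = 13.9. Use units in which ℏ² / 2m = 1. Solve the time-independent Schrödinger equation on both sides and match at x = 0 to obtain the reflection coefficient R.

R = 0.464

On each side the TISE gives plane waves with k = √(2m(E − V))/ℏ: k₁ = √(2·½·13.9) = 3.728, k₂ = √(2·½·0.5) = 0.7071.
Matching ψ and ψ′ at x = 0 gives r = (k₁ − k₂)/(k₁ + k₂), so R = r² = 0.4640 and T = 1 − R = 0.5360.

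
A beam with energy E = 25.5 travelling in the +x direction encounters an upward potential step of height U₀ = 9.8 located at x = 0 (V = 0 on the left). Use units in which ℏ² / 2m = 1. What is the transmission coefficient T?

T = 0.985

The wavenumbers are k₁ = √(2mE)/ℏ = 5.050 on the left and k₂ = √(2m(E − U₀))/ℏ = 3.962 on the right.
Continuity of ψ and ψ′ at the step yields the reflection amplitude r = (k₁ − k₂)/(k₁ + k₂) = 0.1207; thus R = |r|² = 0.01456, T = 0.9854.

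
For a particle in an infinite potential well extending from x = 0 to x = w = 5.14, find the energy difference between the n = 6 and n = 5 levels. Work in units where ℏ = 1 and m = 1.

E_n = n²π²ℏ²/(2mw²), so ΔE = (6² − 5²) π²ℏ²/(2mw²).
ΔE = 11 × π² / (2 × 1 × 5.14²) = 2.055.

ΔE = 2.05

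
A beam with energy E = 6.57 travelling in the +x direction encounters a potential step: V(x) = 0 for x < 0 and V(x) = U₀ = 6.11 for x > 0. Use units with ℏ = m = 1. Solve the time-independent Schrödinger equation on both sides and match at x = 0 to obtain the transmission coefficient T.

The wavenumbers are k₁ = √(2mE)/ℏ = 3.625 on the left and k₂ = √(2m(E − U₀))/ℏ = 0.9592 on the right.
Matching ψ and ψ′ at x = 0 gives r = (k₁ − k₂)/(k₁ + k₂), so R = r² = 0.3382 and T = 1 − R = 0.6618.

T = 0.662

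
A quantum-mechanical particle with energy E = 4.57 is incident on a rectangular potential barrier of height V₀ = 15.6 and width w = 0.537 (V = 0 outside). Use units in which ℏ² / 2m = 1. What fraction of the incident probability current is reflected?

R = 0.910

E < V₀: inside the barrier ψ ∝ e^{±κx} with κ = √(2m(V₀ − E))/ℏ = 3.321.
κw = 1.783, sinh(κw) = 2.891.
Matching ψ, ψ′ at both faces gives T = [1 + V₀² sinh²(κw) / (4E(V₀ − E))]⁻¹ = 1/11.09 = 0.0902.
R = 1 − T = 0.910.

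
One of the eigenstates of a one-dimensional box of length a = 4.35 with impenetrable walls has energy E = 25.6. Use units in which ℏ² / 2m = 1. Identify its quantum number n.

n = 7

For an infinite well E_n = n²π²ℏ²/(2ma²), so n = (a/πℏ)√(2mE).
n = (4.35/π) × √(2 × 0.5 × 25.6) = 7.006 → n = 7.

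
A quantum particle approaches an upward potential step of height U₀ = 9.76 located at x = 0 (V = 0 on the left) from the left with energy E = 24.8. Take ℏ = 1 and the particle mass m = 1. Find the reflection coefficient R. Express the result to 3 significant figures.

On each side the TISE gives plane waves with k = √(2m(E − V))/ℏ: k₁ = √(2·1·24.8) = 7.043, k₂ = √(2·1·15.04) = 5.485.
Continuity of ψ and ψ′ at the step yields the reflection amplitude r = (k₁ − k₂)/(k₁ + k₂) = 0.1244; thus R = |r|² = 0.01547, T = 0.9845.

R = 0.0155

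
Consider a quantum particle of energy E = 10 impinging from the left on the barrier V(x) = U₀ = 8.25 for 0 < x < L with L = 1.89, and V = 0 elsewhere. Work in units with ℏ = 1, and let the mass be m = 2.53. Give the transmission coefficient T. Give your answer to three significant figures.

T = 0.733

E > U₀: inside the barrier k₂ = √(2m(E − U₀))/ℏ = 2.976, k₂L = 5.624.
Matching at both interfaces gives T⁻¹ = 1 + U₀² sin²(k₂L) / [4E(E − U₀)] = 1.365, hence T = 0.733.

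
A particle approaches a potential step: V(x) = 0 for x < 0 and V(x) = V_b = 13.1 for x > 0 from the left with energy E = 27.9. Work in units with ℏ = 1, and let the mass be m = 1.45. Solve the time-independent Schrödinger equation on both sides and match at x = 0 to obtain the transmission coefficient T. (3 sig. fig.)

The wavenumbers are k₁ = √(2mE)/ℏ = 8.995 on the left and k₂ = √(2m(E − V_b))/ℏ = 6.551 on the right.
Continuity of ψ and ψ′ at the step yields the reflection amplitude r = (k₁ − k₂)/(k₁ + k₂) = 0.1572; thus R = |r|² = 0.02471, T = 0.9753.

T = 0.975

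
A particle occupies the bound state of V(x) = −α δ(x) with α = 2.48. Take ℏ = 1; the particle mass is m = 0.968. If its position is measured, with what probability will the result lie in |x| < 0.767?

P = 0.975

The normalised bound state is ψ = √κ e^{−κ|x|} with κ = mα/ℏ² = 2.401.
P(|x| < d) = ∫_{−d}^{d} κ e^{−2κ|x|} dx = 1 − e^{−2κd} = 1 − e^{−3.683} = 0.9748.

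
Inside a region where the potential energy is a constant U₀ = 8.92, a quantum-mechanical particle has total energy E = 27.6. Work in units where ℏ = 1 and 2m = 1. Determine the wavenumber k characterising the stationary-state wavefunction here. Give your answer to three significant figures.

With E > U₀ the solution is oscillatory, ψ ∝ e^{±ikx} with k = √(2m(E − U₀))/ℏ.
k = √(2 × 0.5 × 18.68) = 4.322.

k = 4.32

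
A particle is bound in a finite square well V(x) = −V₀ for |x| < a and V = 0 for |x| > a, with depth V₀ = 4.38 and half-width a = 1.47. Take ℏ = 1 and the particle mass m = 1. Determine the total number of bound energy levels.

N = 3

The dimensionless depth is z₀ = a√(2mV₀)/ℏ = 1.47 × √(8.760) = 4.351.
The even/odd transcendental equations gain one root per π/2 in z₀, giving N = 1 + ⌊2z₀/π⌋ = 1 + ⌊2.770⌋ = 3.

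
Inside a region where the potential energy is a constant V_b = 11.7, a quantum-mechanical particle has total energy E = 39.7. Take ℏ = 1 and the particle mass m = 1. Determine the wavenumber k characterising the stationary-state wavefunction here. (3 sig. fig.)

k = 7.48

With E > V_b the solution is oscillatory, ψ ∝ e^{±ikx} with k = √(2m(E − V_b))/ℏ.
k = √(2 × 1 × 28) = 7.483.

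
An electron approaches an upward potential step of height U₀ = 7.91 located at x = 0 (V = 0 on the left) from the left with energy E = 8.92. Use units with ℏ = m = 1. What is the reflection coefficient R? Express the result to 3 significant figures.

On each side the TISE gives plane waves with k = √(2m(E − V))/ℏ: k₁ = √(2·1·8.92) = 4.224, k₂ = √(2·1·1.01) = 1.421.
Continuity of ψ and ψ′ at the step yields the reflection amplitude r = (k₁ − k₂)/(k₁ + k₂) = 0.4965; thus R = |r|² = 0.2465, T = 0.7535.

R = 0.246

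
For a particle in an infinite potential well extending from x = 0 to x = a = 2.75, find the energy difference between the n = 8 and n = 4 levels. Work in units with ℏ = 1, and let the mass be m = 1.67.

ΔE = 18.8

E_n = n²π²ℏ²/(2ma²), so ΔE = (8² − 4²) π²ℏ²/(2ma²).
ΔE = 48 × π² / (2 × 1.67 × 2.75²) = 18.76.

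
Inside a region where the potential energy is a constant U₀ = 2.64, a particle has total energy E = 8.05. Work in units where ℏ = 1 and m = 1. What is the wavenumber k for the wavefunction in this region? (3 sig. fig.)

With E > U₀ the solution is oscillatory, ψ ∝ e^{±ikx} with k = √(2m(E − U₀))/ℏ.
k = √(2 × 1 × 5.41) = 3.289.

k = 3.29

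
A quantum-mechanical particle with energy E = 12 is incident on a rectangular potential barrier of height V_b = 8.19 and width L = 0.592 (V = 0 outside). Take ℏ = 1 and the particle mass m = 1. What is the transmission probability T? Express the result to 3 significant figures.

T = 0.732

Above the barrier the interior wavenumber is k₂ = √(2m(E − V_b))/ℏ = 2.760, giving phase k₂L = 1.634.
Matching at both interfaces gives T⁻¹ = 1 + V_b² sin²(k₂L) / [4E(E − V_b)] = 1.365, hence T = 0.732.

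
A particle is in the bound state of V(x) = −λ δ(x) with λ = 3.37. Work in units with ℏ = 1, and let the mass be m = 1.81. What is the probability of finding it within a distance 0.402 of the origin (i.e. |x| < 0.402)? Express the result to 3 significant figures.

The normalised bound state is ψ = √κ e^{−κ|x|} with κ = mλ/ℏ² = 6.100.
P(|x| < d) = ∫_{−d}^{d} κ e^{−2κ|x|} dx = 1 − e^{−2κd} = 1 − e^{−4.904} = 0.9926.

P = 0.993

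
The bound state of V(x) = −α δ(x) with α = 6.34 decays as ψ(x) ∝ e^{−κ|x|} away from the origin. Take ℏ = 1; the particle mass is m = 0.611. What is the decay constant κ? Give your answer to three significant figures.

κ = 3.87

Integrating the TISE across x = 0 gives the cusp condition ψ'(0⁺) − ψ'(0⁻) = −(2mα/ℏ²)ψ(0).
With ψ ∝ e^{−κ|x|} this yields −2κ = −2mα/ℏ², so κ = mα/ℏ² = 3.874.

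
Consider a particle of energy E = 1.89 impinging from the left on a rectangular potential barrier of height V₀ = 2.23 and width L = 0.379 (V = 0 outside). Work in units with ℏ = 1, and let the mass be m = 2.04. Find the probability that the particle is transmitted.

T = 0.708

E < V₀: inside the barrier ψ ∝ e^{±κx} with κ = √(2m(V₀ − E))/ℏ = 1.178.
κL = 0.4464, sinh(κL) = 0.4614.
The exact tunnelling result is T⁻¹ = 1 + V₀² sinh²(κL) / [4E(V₀ − E)] = 1.412, so T = 0.708.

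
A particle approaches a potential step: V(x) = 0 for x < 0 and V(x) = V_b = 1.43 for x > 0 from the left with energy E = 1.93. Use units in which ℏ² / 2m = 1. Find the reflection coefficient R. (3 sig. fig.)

The wavenumbers are k₁ = √(2mE)/ℏ = 1.389 on the left and k₂ = √(2m(E − V_b))/ℏ = 0.7071 on the right.
Matching ψ and ψ′ at x = 0 gives r = (k₁ − k₂)/(k₁ + k₂), so R = r² = 0.1059 and T = 1 − R = 0.8941.

R = 0.106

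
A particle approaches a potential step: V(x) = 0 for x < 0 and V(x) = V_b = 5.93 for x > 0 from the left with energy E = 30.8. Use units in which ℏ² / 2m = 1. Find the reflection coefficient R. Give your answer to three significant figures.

The wavenumbers are k₁ = √(2mE)/ℏ = 5.550 on the left and k₂ = √(2m(E − V_b))/ℏ = 4.987 on the right.
Continuity of ψ and ψ′ at the step yields the reflection amplitude r = (k₁ − k₂)/(k₁ + k₂) = 0.05341; thus R = |r|² = 0.002853, T = 0.9971.

R = 0.00285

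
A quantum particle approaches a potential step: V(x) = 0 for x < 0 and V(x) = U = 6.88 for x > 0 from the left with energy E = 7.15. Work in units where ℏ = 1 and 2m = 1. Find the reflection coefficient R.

R = 0.455

The wavenumbers are k₁ = √(2mE)/ℏ = 2.674 on the left and k₂ = √(2m(E − U))/ℏ = 0.5196 on the right.
Continuity of ψ and ψ′ at the step yields the reflection amplitude r = (k₁ − k₂)/(k₁ + k₂) = 0.6746; thus R = |r|² = 0.4551, T = 0.5449.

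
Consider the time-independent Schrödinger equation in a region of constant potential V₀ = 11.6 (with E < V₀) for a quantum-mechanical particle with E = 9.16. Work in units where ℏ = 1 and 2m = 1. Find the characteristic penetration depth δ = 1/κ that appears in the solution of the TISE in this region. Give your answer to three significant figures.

Since E < V₀ the TISE in this region is ψ'' = κ²ψ with κ = √(2m(V₀ − E))/ℏ.
κ = √(2 × 0.5 × 2.44) = 1.562. The penetration depth is δ = 1/κ = 0.640.

δ = 0.640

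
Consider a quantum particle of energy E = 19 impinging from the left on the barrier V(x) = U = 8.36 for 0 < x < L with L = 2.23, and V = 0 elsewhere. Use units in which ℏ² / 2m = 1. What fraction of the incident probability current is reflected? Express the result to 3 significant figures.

E > U: inside the barrier k₂ = √(2m(E − U))/ℏ = 3.262, k₂L = 7.274.
Matching at both interfaces gives T⁻¹ = 1 + U² sin²(k₂L) / [4E(E − U)] = 1.060, hence T = 0.943.
R = 1 − T = 0.0570.

R = 0.0570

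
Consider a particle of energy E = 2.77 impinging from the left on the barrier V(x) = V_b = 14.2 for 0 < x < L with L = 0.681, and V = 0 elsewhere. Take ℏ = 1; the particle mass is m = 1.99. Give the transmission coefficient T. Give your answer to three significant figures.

E < V_b: inside the barrier ψ ∝ e^{±κx} with κ = √(2m(V_b − E))/ℏ = 6.745.
κL = 4.593, sinh(κL) = 49.40.
Matching ψ, ψ′ at both faces gives T = [1 + V_b² sinh²(κL) / (4E(V_b − E))]⁻¹ = 1/3886 = 0.000257.

T = 0.000257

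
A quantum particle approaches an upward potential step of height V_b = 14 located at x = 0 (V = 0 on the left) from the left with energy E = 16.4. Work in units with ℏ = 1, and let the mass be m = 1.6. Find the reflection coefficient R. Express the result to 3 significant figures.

R = 0.199

The wavenumbers are k₁ = √(2mE)/ℏ = 7.244 on the left and k₂ = √(2m(E − V_b))/ℏ = 2.771 on the right.
Matching ψ and ψ′ at x = 0 gives r = (k₁ − k₂)/(k₁ + k₂), so R = r² = 0.1995 and T = 1 − R = 0.8005.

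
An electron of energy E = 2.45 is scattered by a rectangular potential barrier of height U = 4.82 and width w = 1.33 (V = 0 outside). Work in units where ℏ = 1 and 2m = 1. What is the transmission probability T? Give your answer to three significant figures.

T = 0.0644

Since E < U the interior solution is evanescent with decay constant κ = √(2m(U − E))/ℏ = 1.539.
κw = 2.048, sinh(κw) = 3.810.
The exact tunnelling result is T⁻¹ = 1 + U² sinh²(κw) / [4E(U − E)] = 15.52, so T = 0.0644.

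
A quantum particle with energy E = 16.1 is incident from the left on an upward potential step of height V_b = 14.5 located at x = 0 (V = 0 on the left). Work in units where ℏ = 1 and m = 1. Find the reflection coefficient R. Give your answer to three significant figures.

R = 0.271

On each side the TISE gives plane waves with k = √(2m(E − V))/ℏ: k₁ = √(2·1·16.1) = 5.675, k₂ = √(2·1·1.6) = 1.789.
Matching ψ and ψ′ at x = 0 gives r = (k₁ − k₂)/(k₁ + k₂), so R = r² = 0.2711 and T = 1 − R = 0.7289.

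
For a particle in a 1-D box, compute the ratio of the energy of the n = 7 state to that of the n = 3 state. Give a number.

5.44444

Since E_n ∝ n², the ratio is (7/3)² = 5.44444.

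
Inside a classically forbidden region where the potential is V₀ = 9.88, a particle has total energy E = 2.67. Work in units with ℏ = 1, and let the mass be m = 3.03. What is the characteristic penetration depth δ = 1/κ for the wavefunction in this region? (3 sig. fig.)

δ = 0.151

Since E < V₀ the TISE in this region is ψ'' = κ²ψ with κ = √(2m(V₀ − E))/ℏ.
κ = √(2 × 3.03 × 7.21) = 6.610. The penetration depth is δ = 1/κ = 0.151.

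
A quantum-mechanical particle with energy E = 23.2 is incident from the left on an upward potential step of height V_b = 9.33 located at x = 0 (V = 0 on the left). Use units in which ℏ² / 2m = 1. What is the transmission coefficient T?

T = 0.984

The wavenumbers are k₁ = √(2mE)/ℏ = 4.817 on the left and k₂ = √(2m(E − V_b))/ℏ = 3.724 on the right.
Matching ψ and ψ′ at x = 0 gives r = (k₁ − k₂)/(k₁ + k₂), so R = r² = 0.01636 and T = 1 − R = 0.9836.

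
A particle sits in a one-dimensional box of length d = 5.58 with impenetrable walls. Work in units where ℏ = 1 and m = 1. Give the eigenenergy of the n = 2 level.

The infinite-well eigenfunctions ψ_n = √(2/d) sin(nπx/d) vanish at both walls, giving E_n = n²π²ℏ²/(2md²).
E_2 = 2² × π² / (2 × 1 × 5.58²) = 0.6340.

E = 0.634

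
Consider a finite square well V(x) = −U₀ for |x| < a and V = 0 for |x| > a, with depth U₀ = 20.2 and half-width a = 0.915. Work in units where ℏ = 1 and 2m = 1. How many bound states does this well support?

Define the well-strength parameter z₀ = (a/ℏ)√(2mU₀) = 0.915 × √(2·0.5·20.2) = 4.112.
A new bound state (alternating even/odd) appears each time z₀ passes a multiple of π/2, so N = ⌊2z₀/π⌋ + 1 = ⌊2.618⌋ + 1 = 3.

N = 3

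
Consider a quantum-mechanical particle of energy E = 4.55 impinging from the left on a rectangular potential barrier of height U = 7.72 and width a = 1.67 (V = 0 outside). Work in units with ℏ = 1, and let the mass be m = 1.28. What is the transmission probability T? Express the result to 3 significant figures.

Since E < U the interior solution is evanescent with decay constant κ = √(2m(U − E))/ℏ = 2.849.
κa = 4.757, sinh(κa) = 58.21.
The exact tunnelling result is T⁻¹ = 1 + U² sinh²(κa) / [4E(U − E)] = 3502, so T = 0.000286.

T = 0.000286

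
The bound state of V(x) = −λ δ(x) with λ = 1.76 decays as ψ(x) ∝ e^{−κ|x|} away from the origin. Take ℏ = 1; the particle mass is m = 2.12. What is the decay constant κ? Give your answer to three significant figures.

κ = 3.73

Integrate −(ℏ²/2m)ψ'' − λδ(x)ψ = Eψ from −ε to +ε: the ψ'' term gives ψ'(0⁺) − ψ'(0⁻) and the δ term gives −(2mλ/ℏ²)ψ(0).
With ψ ∝ e^{−κ|x|} this yields −2κ = −2mλ/ℏ², so κ = mλ/ℏ² = 3.731.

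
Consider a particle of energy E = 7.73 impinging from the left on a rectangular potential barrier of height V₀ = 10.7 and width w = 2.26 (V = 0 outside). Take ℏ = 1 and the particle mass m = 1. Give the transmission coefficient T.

Since E < V₀ the interior solution is evanescent with decay constant κ = √(2m(V₀ − E))/ℏ = 2.437.
κw = 5.508, sinh(κw) = 123.3.
The exact tunnelling result is T⁻¹ = 1 + V₀² sinh²(κw) / [4E(V₀ − E)] = 18970, so T = 0.0000527.

T = 0.0000527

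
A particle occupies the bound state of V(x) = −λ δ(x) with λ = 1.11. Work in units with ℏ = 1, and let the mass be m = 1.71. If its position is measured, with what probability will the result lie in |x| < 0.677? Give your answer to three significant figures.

P = 0.923

The normalised bound state is ψ = √κ e^{−κ|x|} with κ = mλ/ℏ² = 1.898.
P(|x| < d) = ∫_{−d}^{d} κ e^{−2κ|x|} dx = 1 − e^{−2κd} = 1 − e^{−2.570} = 0.9235.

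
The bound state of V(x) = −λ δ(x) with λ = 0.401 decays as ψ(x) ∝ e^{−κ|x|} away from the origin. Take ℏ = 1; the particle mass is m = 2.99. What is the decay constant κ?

κ = 1.20

Integrate −(ℏ²/2m)ψ'' − λδ(x)ψ = Eψ from −ε to +ε: the ψ'' term gives ψ'(0⁺) − ψ'(0⁻) and the δ term gives −(2mλ/ℏ²)ψ(0).
With ψ ∝ e^{−κ|x|} this yields −2κ = −2mλ/ℏ², so κ = mλ/ℏ² = 1.199.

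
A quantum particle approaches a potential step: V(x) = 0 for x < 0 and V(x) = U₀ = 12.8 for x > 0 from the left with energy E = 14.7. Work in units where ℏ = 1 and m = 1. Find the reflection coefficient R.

R = 0.222

On each side the TISE gives plane waves with k = √(2m(E − V))/ℏ: k₁ = √(2·1·14.7) = 5.422, k₂ = √(2·1·1.9) = 1.949.
Continuity of ψ and ψ′ at the step yields the reflection amplitude r = (k₁ − k₂)/(k₁ + k₂) = 0.4711; thus R = |r|² = 0.2219, T = 0.7781.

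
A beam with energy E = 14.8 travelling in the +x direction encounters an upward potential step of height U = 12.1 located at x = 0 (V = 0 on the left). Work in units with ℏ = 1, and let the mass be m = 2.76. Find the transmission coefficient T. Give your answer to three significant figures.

T = 0.839

The wavenumbers are k₁ = √(2mE)/ℏ = 9.039 on the left and k₂ = √(2m(E − U))/ℏ = 3.861 on the right.
Continuity of ψ and ψ′ at the step yields the reflection amplitude r = (k₁ − k₂)/(k₁ + k₂) = 0.4014; thus R = |r|² = 0.1611, T = 0.8389.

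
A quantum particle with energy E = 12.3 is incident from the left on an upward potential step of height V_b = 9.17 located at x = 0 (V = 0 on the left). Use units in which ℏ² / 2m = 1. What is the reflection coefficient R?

On each side the TISE gives plane waves with k = √(2m(E − V))/ℏ: k₁ = √(2·½·12.3) = 3.507, k₂ = √(2·½·3.13) = 1.769.
Matching ψ and ψ′ at x = 0 gives r = (k₁ − k₂)/(k₁ + k₂), so R = r² = 0.1085 and T = 1 − R = 0.8915.

R = 0.108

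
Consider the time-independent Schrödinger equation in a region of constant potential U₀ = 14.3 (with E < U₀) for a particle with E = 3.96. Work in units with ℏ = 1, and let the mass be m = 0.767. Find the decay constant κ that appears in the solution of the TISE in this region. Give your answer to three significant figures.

κ = 3.98

Since E < U₀ the TISE in this region is ψ'' = κ²ψ with κ = √(2m(U₀ − E))/ℏ.
κ = √(2 × 0.767 × 10.34) = 3.983.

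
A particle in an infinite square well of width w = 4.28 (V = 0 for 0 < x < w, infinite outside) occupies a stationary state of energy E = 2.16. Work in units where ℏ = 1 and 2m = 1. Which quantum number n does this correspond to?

n = 2

For an infinite well E_n = n²π²ℏ²/(2mw²), so n = (w/πℏ)√(2mE).
n = (4.28/π) × √(2 × 0.5 × 2.16) = 2.002 → n = 2.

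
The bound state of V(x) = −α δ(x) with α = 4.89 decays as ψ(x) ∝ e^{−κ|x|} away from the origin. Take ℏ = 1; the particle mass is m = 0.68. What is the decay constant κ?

Integrate −(ℏ²/2m)ψ'' − αδ(x)ψ = Eψ from −ε to +ε: the ψ'' term gives ψ'(0⁺) − ψ'(0⁻) and the δ term gives −(2mα/ℏ²)ψ(0).
With ψ ∝ e^{−κ|x|} this yields −2κ = −2mα/ℏ², so κ = mα/ℏ² = 3.325.

κ = 3.33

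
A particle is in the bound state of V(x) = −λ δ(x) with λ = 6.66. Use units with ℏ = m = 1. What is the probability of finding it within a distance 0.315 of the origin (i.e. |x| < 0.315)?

The normalised bound state is ψ = √κ e^{−κ|x|} with κ = mλ/ℏ² = 6.660.
P(|x| < d) = ∫_{−d}^{d} κ e^{−2κ|x|} dx = 1 − e^{−2κd} = 1 − e^{−4.196} = 0.9849.

P = 0.985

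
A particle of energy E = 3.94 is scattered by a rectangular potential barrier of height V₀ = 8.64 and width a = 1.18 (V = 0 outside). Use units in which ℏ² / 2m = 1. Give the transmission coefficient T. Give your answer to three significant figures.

T = 0.0235

E < V₀: inside the barrier ψ ∝ e^{±κx} with κ = √(2m(V₀ − E))/ℏ = 2.168.
κa = 2.558, sinh(κa) = 6.417.
The exact tunnelling result is T⁻¹ = 1 + V₀² sinh²(κa) / [4E(V₀ − E)] = 42.50, so T = 0.0235.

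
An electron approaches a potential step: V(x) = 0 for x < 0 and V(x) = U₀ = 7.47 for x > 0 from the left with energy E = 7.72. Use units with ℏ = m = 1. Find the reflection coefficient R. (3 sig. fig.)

On each side the TISE gives plane waves with k = √(2m(E − V))/ℏ: k₁ = √(2·1·7.72) = 3.929, k₂ = √(2·1·0.25) = 0.7071.
Continuity of ψ and ψ′ at the step yields the reflection amplitude r = (k₁ − k₂)/(k₁ + k₂) = 0.6950; thus R = |r|² = 0.4830, T = 0.5170.

R = 0.483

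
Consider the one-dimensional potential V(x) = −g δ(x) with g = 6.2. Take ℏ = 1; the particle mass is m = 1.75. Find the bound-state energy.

E = -33.6

The bound state is ψ(x) = √κ e^{−κ|x|}. The derivative jump ψ'(0⁺) − ψ'(0⁻) = −(2mg/ℏ²)ψ(0) fixes κ = mg/ℏ² = 10.85.
Then E = −ℏ²κ²/(2m) = −mg²/(2ℏ²) = -33.64.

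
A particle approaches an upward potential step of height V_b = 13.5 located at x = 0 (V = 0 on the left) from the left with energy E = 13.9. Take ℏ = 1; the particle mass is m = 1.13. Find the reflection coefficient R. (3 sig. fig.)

On each side the TISE gives plane waves with k = √(2m(E − V))/ℏ: k₁ = √(2·1.13·13.9) = 5.605, k₂ = √(2·1.13·0.4) = 0.9508.
Matching ψ and ψ′ at x = 0 gives r = (k₁ − k₂)/(k₁ + k₂), so R = r² = 0.5040 and T = 1 − R = 0.4960.

R = 0.504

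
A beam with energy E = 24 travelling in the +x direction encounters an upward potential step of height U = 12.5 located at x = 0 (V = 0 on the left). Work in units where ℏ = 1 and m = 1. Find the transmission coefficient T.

On each side the TISE gives plane waves with k = √(2m(E − V))/ℏ: k₁ = √(2·1·24) = 6.928, k₂ = √(2·1·11.5) = 4.796.
Continuity of ψ and ψ′ at the step yields the reflection amplitude r = (k₁ − k₂)/(k₁ + k₂) = 0.1819; thus R = |r|² = 0.03308, T = 0.9669.

T = 0.967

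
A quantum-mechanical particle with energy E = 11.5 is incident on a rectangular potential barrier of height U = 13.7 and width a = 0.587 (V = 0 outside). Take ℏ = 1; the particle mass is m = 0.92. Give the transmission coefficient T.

Since E < U the interior solution is evanescent with decay constant κ = √(2m(U − E))/ℏ = 2.012.
κa = 1.181, sinh(κa) = 1.475.
Matching ψ, ψ′ at both faces gives T = [1 + U² sinh²(κa) / (4E(U − E))]⁻¹ = 1/5.037 = 0.199.

T = 0.199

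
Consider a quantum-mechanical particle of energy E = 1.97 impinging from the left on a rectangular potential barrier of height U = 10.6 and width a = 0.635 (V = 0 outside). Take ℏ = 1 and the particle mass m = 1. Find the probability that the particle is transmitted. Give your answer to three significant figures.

Since E < U the interior solution is evanescent with decay constant κ = √(2m(U − E))/ℏ = 4.155.
κa = 2.638, sinh(κa) = 6.958.
The exact tunnelling result is T⁻¹ = 1 + U² sinh²(κa) / [4E(U − E)] = 80.98, so T = 0.0123.

T = 0.0123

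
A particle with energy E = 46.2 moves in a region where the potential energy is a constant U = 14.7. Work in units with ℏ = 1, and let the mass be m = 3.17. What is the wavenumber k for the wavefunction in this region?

With E > U the solution is oscillatory, ψ ∝ e^{±ikx} with k = √(2m(E − U))/ℏ.
k = √(2 × 3.17 × 31.5) = 14.13.

k = 14.1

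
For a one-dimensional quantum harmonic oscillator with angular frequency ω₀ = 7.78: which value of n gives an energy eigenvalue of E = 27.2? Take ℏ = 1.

E_n = ℏω₀(n + ½) ⇒ n = E/(ℏω₀) − ½ = 27.2/7.78 − 0.5 = 2.996 → n = 3.

n = 3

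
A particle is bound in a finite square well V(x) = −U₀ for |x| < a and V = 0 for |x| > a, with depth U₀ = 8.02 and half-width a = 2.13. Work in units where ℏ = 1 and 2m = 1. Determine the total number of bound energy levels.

The dimensionless depth is z₀ = a√(2mU₀)/ℏ = 2.13 × √(8.020) = 6.032.
The even/odd transcendental equations gain one root per π/2 in z₀, giving N = 1 + ⌊2z₀/π⌋ = 1 + ⌊3.840⌋ = 4.

N = 4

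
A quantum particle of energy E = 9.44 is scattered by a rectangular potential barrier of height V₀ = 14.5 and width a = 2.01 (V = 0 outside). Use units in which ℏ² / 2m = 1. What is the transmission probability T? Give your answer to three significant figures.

Since E < V₀ the interior solution is evanescent with decay constant κ = √(2m(V₀ − E))/ℏ = 2.249.
κa = 4.521, sinh(κa) = 45.98.
Matching ψ, ψ′ at both faces gives T = [1 + V₀² sinh²(κa) / (4E(V₀ − E))]⁻¹ = 1/2327 = 0.000430.

T = 0.000430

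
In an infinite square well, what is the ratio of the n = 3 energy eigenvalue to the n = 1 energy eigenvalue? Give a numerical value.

Since E_n ∝ n², the ratio is (3/1)² = 9.

9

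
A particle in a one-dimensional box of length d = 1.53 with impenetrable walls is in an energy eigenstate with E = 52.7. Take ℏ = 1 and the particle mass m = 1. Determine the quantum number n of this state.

From E_n = n²π²ℏ²/(2md²) invert to n = √(2md²E)/(πℏ).
n = (1.53/π) × √(2 × 1 × 52.7) = 5.000 → n = 5.

n = 5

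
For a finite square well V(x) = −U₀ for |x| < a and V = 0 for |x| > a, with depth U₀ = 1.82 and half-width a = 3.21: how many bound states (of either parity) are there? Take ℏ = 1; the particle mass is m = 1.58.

Define the well-strength parameter z₀ = (a/ℏ)√(2mU₀) = 3.21 × √(2·1.58·1.82) = 7.698.
The even/odd transcendental equations gain one root per π/2 in z₀, giving N = 1 + ⌊2z₀/π⌋ = 1 + ⌊4.901⌋ = 5.

N = 5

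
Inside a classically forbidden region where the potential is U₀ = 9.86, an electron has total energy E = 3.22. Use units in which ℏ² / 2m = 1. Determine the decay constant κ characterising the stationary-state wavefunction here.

Since E < U₀ the TISE in this region is ψ'' = κ²ψ with κ = √(2m(U₀ − E))/ℏ.
κ = √(2 × 0.5 × 6.64) = 2.577.

κ = 2.58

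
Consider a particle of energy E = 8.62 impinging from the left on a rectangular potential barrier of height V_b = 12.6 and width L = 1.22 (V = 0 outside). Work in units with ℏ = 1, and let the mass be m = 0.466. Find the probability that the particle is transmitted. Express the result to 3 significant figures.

T = 0.0311

E < V_b: inside the barrier ψ ∝ e^{±κx} with κ = √(2m(V_b − E))/ℏ = 1.926.
κL = 2.350, sinh(κL) = 5.193.
Matching ψ, ψ′ at both faces gives T = [1 + V_b² sinh²(κL) / (4E(V_b − E))]⁻¹ = 1/32.20 = 0.0311.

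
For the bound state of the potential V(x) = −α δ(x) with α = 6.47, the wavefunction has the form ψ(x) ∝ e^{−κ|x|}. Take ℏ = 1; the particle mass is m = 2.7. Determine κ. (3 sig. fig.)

κ = 17.5

Integrating the TISE across x = 0 gives the cusp condition ψ'(0⁺) − ψ'(0⁻) = −(2mα/ℏ²)ψ(0).
With ψ ∝ e^{−κ|x|} this yields −2κ = −2mα/ℏ², so κ = mα/ℏ² = 17.47.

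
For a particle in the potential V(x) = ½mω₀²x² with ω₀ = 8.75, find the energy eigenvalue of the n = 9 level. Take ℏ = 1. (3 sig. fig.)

E = 83.1

Using E_n = (n + ½)ℏω₀: E_9 = 9.5 × 8.75 = 83.13.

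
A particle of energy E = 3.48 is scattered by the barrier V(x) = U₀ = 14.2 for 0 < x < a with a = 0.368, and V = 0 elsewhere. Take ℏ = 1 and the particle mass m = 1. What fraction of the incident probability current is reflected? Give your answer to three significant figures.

R = 0.905

Since E < U₀ the interior solution is evanescent with decay constant κ = √(2m(U₀ − E))/ℏ = 4.630.
κa = 1.704, sinh(κa) = 2.657.
The exact tunnelling result is T⁻¹ = 1 + U₀² sinh²(κa) / [4E(U₀ − E)] = 10.54, so T = 0.0949.
R = 1 − T = 0.905.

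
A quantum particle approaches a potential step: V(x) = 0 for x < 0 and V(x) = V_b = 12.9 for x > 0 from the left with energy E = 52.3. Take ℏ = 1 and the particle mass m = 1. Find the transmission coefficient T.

T = 0.995

The wavenumbers are k₁ = √(2mE)/ℏ = 10.23 on the left and k₂ = √(2m(E − V_b))/ℏ = 8.877 on the right.
Matching ψ and ψ′ at x = 0 gives r = (k₁ − k₂)/(k₁ + k₂), so R = r² = 0.004997 and T = 1 − R = 0.9950.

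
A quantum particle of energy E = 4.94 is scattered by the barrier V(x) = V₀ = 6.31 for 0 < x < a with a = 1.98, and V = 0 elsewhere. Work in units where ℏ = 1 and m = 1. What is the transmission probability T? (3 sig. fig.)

Since E < V₀ the interior solution is evanescent with decay constant κ = √(2m(V₀ − E))/ℏ = 1.655.
κa = 3.277, sinh(κa) = 13.24.
The exact tunnelling result is T⁻¹ = 1 + V₀² sinh²(κa) / [4E(V₀ − E)] = 258.7, so T = 0.00387.

T = 0.00387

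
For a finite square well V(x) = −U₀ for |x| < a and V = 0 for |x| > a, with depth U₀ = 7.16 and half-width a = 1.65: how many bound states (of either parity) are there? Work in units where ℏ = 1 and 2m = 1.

N = 3

Define the well-strength parameter z₀ = (a/ℏ)√(2mU₀) = 1.65 × √(2·0.5·7.16) = 4.415.
A new bound state (alternating even/odd) appears each time z₀ passes a multiple of π/2, so N = ⌊2z₀/π⌋ + 1 = ⌊2.811⌋ + 1 = 3.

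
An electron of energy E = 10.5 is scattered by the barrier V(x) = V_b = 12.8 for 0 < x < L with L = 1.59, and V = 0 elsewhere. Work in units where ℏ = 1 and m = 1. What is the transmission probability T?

T = 0.00257

E < V_b: inside the barrier ψ ∝ e^{±κx} with κ = √(2m(V_b − E))/ℏ = 2.145.
κL = 3.410, sinh(κL) = 15.12.
The exact tunnelling result is T⁻¹ = 1 + V_b² sinh²(κL) / [4E(V_b − E)] = 388.7, so T = 0.00257.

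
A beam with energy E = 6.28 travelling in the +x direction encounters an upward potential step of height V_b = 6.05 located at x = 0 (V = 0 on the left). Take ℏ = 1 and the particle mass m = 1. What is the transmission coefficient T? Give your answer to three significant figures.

T = 0.539

The wavenumbers are k₁ = √(2mE)/ℏ = 3.544 on the left and k₂ = √(2m(E − V_b))/ℏ = 0.6782 on the right.
Matching ψ and ψ′ at x = 0 gives r = (k₁ − k₂)/(k₁ + k₂), so R = r² = 0.4607 and T = 1 − R = 0.5393.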